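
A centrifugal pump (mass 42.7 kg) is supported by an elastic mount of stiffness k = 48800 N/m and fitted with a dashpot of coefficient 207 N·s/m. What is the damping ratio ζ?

0.0717

ω_n = √(k/m) = √(48800/42.7) = 33.81 rad/s.
Critical damping c_c = 2√(k·m) = 2√(48800 × 42.7) = 2887 N·s/m, so ζ = c/c_c = 207/2887 = 0.07170.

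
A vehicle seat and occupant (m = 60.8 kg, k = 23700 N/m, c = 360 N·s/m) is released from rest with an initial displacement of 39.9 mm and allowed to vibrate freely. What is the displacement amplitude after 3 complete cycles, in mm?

2.29 mm

ζ = c/(2√(km)) = 360/(2√(23700 × 60.8)) = 360/2401 = 0.1500.
Logarithmic decrement δ = 2πζ/√(1 − ζ²) = 2π × 0.1500/√(1 − 0.0225) = 0.9529.
After n cycles, x_n/x₀ = e^(−nδ), so x_3 = 39.9 × e^(−3 × 0.9529) = 39.9 × 0.05734 = 2.288 mm.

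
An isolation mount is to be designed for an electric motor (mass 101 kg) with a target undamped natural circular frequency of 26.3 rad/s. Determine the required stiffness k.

69900 N/m

k = m·ω_n² = 101 × 26.30² = 101 × 691.7 = 69860 N/m.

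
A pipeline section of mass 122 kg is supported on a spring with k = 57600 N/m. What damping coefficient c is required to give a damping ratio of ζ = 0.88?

c_c = 2√(k·m) = 2√(57600 × 122) = 5302 N·s/m.
c = ζ·c_c = 0.88 × 5302 = 4666 N·s/m.

4670 N·s/m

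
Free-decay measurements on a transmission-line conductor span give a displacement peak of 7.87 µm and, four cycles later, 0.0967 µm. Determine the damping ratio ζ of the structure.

0.172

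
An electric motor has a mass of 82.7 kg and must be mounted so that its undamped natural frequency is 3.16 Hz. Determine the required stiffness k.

32600 N/m

ω_n = 2πf_n = 2π × 3.16 = 19.85 rad/s.
k = m·ω_n² = 82.7 × 19.85² = 82.7 × 394.2 = 32600 N/m.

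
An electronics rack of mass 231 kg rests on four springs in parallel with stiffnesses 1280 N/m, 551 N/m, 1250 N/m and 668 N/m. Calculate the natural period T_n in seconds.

1.56 s

Parallel springs add: k_eq = 1280 + 551 + 1250 + 668 = 3749 N/m.
ω_n = √(k_eq/m) = √(3749/231) = √16.23 = 4.029 rad/s.
T_n = 2π/ω_n = 6.283/4.029 = 1.560 s.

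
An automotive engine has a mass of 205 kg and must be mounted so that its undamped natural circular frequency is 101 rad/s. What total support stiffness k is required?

k = m·ω_n² = 205 × 101.0² = 205 × 10200 = 2091000 N/m.

2090000 N/m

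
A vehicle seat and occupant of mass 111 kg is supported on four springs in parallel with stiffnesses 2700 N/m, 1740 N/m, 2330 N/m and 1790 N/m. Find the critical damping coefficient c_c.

1950 N·s/m

Parallel springs add: k_eq = 2700 + 1740 + 2330 + 1790 = 8560 N/m.
c_c = 2√(k_eq·m) = 2√(8560 × 111) = 2 × 974.8 = 1950 N·s/m.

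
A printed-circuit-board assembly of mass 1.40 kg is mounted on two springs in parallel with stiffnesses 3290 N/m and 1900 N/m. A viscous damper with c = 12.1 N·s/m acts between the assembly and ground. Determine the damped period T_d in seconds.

Parallel springs add: k_eq = 3290 + 1900 = 5190 N/m.
ω_n = √(k_eq/m) = √(5190/1.40) = 60.89 rad/s.
Critical damping c_c = 2√(k_eq·m) = 2√(5190 × 1.40) = 170.5 N·s/m, so ζ = c/c_c = 12.1/170.5 = 0.07098.
ω_d = ω_n√(1 − ζ²) = 60.89 × √(1 − 0.00504) = 60.73 rad/s.
T_d = 2π/ω_d = 0.1035 s.

0.103 s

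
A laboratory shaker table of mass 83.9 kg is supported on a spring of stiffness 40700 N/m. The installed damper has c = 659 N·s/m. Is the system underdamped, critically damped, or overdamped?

underdamped

c_c = 2√(k·m) = 3696 N·s/m; ζ = c/c_c = 659/3696 = 0.178.
Since ζ < 1 the system is underdamped.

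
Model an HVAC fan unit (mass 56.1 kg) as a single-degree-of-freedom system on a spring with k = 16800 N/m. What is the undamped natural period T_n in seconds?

0.363 s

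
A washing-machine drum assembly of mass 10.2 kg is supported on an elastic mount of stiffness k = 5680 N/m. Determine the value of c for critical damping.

481 N·s/m

c_c = 2√(k·m) = 2√(5680 × 10.2) = 2 × 240.7 = 481.4 N·s/m.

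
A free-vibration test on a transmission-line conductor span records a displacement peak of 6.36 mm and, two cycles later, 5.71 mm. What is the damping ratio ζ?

0.00858

Logarithmic decrement δ = (1/n)·ln(x₀/x_n) = (1/2)·ln(6.36/5.71) = (1/2)·ln(1.114) = 0.05390.
ζ = δ/√(4π² + δ²) = 0.05390/√(39.48 + 0.00291) = 0.05390/6.283 = 0.008579.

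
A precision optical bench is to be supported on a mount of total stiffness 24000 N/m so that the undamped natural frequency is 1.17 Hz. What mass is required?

444 kg

ω_n = 2πf_n = 2π × 1.17 = 7.351 rad/s.
m = k/ω_n² = 24000/7.351² = 24000/54.04 = 444.1 kg.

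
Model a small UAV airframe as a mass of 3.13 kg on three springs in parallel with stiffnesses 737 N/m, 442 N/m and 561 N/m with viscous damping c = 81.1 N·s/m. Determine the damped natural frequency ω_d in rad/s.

19.7 rad/s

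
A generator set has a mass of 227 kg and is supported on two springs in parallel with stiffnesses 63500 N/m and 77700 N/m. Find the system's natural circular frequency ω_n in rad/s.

Parallel springs add: k_eq = 63500 + 77700 = 141200 N/m.
ω_n = √(k_eq/m) = √(141200/227) = √622.0 = 24.94 rad/s.

24.9 rad/s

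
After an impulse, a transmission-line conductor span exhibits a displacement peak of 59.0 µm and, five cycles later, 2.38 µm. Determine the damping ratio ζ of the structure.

Logarithmic decrement δ = (1/n)·ln(x₀/x_n) = (1/5)·ln(59.0/2.38) = (1/5)·ln(24.79) = 0.6421.
ζ = δ/√(4π² + δ²) = 0.6421/√(39.48 + 0.412) = 0.6421/6.316 = 0.1017.

0.102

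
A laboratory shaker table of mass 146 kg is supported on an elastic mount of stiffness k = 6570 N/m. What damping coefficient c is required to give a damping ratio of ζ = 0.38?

744 N·s/m

c_c = 2√(k·m) = 2√(6570 × 146) = 1959 N·s/m.
c = ζ·c_c = 0.38 × 1959 = 744.3 N·s/m.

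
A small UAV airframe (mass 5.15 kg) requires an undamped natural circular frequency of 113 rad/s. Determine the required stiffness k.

65800 N/m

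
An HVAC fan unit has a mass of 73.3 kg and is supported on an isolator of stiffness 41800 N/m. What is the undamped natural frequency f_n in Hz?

3.80 Hz

ω_n = √(k/m) = √(41800/73.3) = √570.3 = 23.88 rad/s.
f_n = ω_n/(2π) = 23.88/6.283 = 3.801 Hz.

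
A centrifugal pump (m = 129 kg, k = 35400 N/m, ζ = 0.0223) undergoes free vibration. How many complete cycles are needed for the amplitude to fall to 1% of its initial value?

33 cycles

Logarithmic decrement δ = 2πζ/√(1 − ζ²) = 2π × 0.02230/√(1 − 0.000497) = 0.1401.
x_n/x₀ = e^(−nδ) ≤ 0.01; take ln: n ≥ ln(1/0.01)/δ = 4.605/0.1401 = 32.86.
So 33 complete cycles are required.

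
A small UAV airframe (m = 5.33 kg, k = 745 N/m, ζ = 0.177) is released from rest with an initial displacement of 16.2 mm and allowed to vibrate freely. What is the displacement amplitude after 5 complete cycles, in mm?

Logarithmic decrement δ = 2πζ/√(1 − ζ²) = 2π × 0.1770/√(1 − 0.0313) = 1.130.
After n cycles, x_n/x₀ = e^(−nδ), so x_5 = 16.2 × e^(−5 × 1.130) = 16.2 × 0.003518 = 0.05699 mm.

0.0570 mm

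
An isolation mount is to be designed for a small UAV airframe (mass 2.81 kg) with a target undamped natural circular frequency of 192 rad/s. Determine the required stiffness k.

104000 N/m

k = m·ω_n² = 2.81 × 192.0² = 2.81 × 36860 = 103600 N/m.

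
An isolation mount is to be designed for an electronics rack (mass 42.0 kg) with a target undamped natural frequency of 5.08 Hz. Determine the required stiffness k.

ω_n = 2πf_n = 2π × 5.08 = 31.92 rad/s.
k = m·ω_n² = 42.0 × 31.92² = 42.0 × 1019 = 42790 N/m.

42800 N/m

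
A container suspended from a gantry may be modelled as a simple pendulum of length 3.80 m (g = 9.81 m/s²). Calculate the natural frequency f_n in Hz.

For a simple pendulum ω_n = √(g/L) = √(9.81/3.80) = √2.582 = 1.607 rad/s.
f_n = ω_n/(2π) = 1.607/6.283 = 0.2557 Hz.

0.256 Hz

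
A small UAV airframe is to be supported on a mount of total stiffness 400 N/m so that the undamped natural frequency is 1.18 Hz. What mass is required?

7.28 kg

ω_n = 2πf_n = 2π × 1.18 = 7.414 rad/s.
m = k/ω_n² = 400/7.414² = 400/54.97 = 7.277 kg.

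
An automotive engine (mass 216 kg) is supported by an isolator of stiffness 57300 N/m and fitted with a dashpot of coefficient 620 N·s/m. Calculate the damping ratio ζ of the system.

ω_n = √(k/m) = √(57300/216) = 16.29 rad/s.
Critical damping c_c = 2√(k·m) = 2√(57300 × 216) = 7036 N·s/m, so ζ = c/c_c = 620/7036 = 0.08812.

0.0881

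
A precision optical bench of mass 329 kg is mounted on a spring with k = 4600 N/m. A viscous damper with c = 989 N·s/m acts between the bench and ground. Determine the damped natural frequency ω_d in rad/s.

3.42 rad/s

ω_n = √(k/m) = √(4600/329) = 3.739 rad/s.
Critical damping c_c = 2√(k·m) = 2√(4600 × 329) = 2460 N·s/m, so ζ = c/c_c = 989/2460 = 0.4020.
ω_d = ω_n√(1 − ζ²) = 3.739 × √(1 − 0.162) = 3.424 rad/s.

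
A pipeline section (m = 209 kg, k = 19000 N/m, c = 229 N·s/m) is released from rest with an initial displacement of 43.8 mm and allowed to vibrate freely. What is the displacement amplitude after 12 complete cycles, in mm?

0.571 mm

ζ = c/(2√(km)) = 229/(2√(19000 × 209)) = 229/3985 = 0.05746.
Logarithmic decrement δ = 2πζ/√(1 − ζ²) = 2π × 0.05746/√(1 − 0.00330) = 0.3616.
After n cycles, x_n/x₀ = e^(−nδ), so x_12 = 43.8 × e^(−12 × 0.3616) = 43.8 × 0.01304 = 0.5713 mm.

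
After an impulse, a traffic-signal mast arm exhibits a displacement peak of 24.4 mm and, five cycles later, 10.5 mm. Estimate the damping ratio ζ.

Logarithmic decrement δ = (1/n)·ln(x₀/x_n) = (1/5)·ln(24.4/10.5) = (1/5)·ln(2.324) = 0.1686.
ζ = δ/√(4π² + δ²) = 0.1686/√(39.48 + 0.0284) = 0.1686/6.285 = 0.02683.

0.0268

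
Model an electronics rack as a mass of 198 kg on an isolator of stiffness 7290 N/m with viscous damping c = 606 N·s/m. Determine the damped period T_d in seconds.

1.07 s

ω_n = √(k/m) = √(7290/198) = 6.068 rad/s.
Critical damping c_c = 2√(k·m) = 2√(7290 × 198) = 2403 N·s/m, so ζ = c/c_c = 606/2403 = 0.2522.
ω_d = ω_n√(1 − ζ²) = 6.068 × √(1 − 0.0636) = 5.872 rad/s.
T_d = 2π/ω_d = 1.070 s.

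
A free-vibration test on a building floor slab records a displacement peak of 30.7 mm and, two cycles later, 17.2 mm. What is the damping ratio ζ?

0.0461

Logarithmic decrement δ = (1/n)·ln(x₀/x_n) = (1/2)·ln(30.7/17.2) = (1/2)·ln(1.785) = 0.2897.
ζ = δ/√(4π² + δ²) = 0.2897/√(39.48 + 0.0839) = 0.2897/6.290 = 0.04605.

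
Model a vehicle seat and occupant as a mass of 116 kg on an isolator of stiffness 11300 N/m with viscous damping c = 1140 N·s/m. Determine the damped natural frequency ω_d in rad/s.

ω_n = √(k/m) = √(11300/116) = 9.870 rad/s.
Critical damping c_c = 2√(k·m) = 2√(11300 × 116) = 2290 N·s/m, so ζ = c/c_c = 1140/2290 = 0.4979.
ω_d = ω_n√(1 − ζ²) = 9.870 × √(1 − 0.248) = 8.560 rad/s.

8.56 rad/s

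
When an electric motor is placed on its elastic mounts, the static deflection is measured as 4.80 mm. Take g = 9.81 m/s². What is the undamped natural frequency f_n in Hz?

7.20 Hz

ω_n = √(g/δ_st) = √(9.81/0.00480) = √2044 = 45.21 rad/s.
f_n = ω_n/(2π) = 45.21/6.283 = 7.195 Hz.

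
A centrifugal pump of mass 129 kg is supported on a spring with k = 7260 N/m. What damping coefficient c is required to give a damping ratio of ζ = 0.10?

194 N·s/m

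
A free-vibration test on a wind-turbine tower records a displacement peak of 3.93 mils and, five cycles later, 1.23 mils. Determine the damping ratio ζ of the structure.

Logarithmic decrement δ = (1/n)·ln(x₀/x_n) = (1/5)·ln(3.93/1.23) = (1/5)·ln(3.195) = 0.2323.
ζ = δ/√(4π² + δ²) = 0.2323/√(39.48 + 0.0540) = 0.2323/6.287 = 0.03695.

0.0370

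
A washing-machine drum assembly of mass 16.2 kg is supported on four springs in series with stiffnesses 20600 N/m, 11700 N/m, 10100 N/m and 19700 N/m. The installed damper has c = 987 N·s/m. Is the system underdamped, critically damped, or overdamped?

Series springs: 1/k_eq = 1/20600 + 1/11700 + 1/10100 + 1/19700 = 0.0002838, so k_eq = 3524 N/m.
c_c = 2√(k_eq·m) = 477.9 N·s/m; ζ = c/c_c = 987/477.9 = 2.07.
Since ζ > 1 the system is overdamped.

overdamped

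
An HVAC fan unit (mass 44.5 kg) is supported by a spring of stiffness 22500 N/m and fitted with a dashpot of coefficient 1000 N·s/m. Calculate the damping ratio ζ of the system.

ω_n = √(k/m) = √(22500/44.5) = 22.49 rad/s.
Critical damping c_c = 2√(k·m) = 2√(22500 × 44.5) = 2001 N·s/m, so ζ = c/c_c = 1000/2001 = 0.4997.

0.500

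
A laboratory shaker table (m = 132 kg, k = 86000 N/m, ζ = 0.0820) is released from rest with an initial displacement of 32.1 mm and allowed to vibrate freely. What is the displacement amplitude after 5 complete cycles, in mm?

Logarithmic decrement δ = 2πζ/√(1 − ζ²) = 2π × 0.08200/√(1 − 0.00672) = 0.5170.
After n cycles, x_n/x₀ = e^(−nδ), so x_5 = 32.1 × e^(−5 × 0.5170) = 32.1 × 0.07541 = 2.421 mm.

2.42 mm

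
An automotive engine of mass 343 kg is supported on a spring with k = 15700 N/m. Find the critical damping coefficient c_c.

c_c = 2√(k·m) = 2√(15700 × 343) = 2 × 2321 = 4641 N·s/m.

4640 N·s/m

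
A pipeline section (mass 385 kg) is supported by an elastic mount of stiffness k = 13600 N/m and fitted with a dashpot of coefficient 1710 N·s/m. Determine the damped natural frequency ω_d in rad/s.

5.51 rad/s

ω_n = √(k/m) = √(13600/385) = 5.943 rad/s.
Critical damping c_c = 2√(k·m) = 2√(13600 × 385) = 4576 N·s/m, so ζ = c/c_c = 1710/4576 = 0.3737.
ω_d = ω_n√(1 − ζ²) = 5.943 × √(1 − 0.140) = 5.513 rad/s.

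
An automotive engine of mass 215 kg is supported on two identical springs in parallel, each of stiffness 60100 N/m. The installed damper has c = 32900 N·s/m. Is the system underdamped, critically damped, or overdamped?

Parallel springs add: k_eq = 2 × 60100 = 120200 N/m.
c_c = 2√(k_eq·m) = 10170 N·s/m; ζ = c/c_c = 32900/10170 = 3.24.
Since ζ > 1 the system is overdamped.

overdamped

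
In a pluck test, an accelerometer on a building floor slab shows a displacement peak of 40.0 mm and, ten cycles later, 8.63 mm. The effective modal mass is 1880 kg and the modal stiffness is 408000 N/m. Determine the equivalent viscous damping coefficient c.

1350 N·s/m

Logarithmic decrement δ = (1/n)·ln(x₀/x_n) = (1/10)·ln(40.0/8.63) = (1/10)·ln(4.635) = 0.1534.
ζ = δ/√(4π² + δ²) = 0.1534/√(39.48 + 0.0235) = 0.1534/6.285 = 0.02440.
c = ζ · 2√(km) = 0.02440 × 2√(408000 × 1880) = 0.02440 × 55390 = 1352 N·s/m.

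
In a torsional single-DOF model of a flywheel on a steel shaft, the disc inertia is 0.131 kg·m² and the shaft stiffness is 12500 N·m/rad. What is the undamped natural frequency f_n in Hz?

ω_n = √(k_t/J) = √(12500/0.131) = √95420 = 308.9 rad/s.
f_n = ω_n/(2π) = 308.9/6.283 = 49.16 Hz.

49.2 Hz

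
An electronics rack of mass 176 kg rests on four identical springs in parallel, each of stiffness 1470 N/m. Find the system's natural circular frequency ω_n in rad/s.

5.78 rad/s

Parallel springs add: k_eq = 4 × 1470 = 5880 N/m.
ω_n = √(k_eq/m) = √(5880/176) = √33.41 = 5.780 rad/s.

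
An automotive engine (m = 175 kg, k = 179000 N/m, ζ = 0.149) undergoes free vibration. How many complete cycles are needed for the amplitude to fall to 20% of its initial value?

2 cycles

Logarithmic decrement δ = 2πζ/√(1 − ζ²) = 2π × 0.1490/√(1 − 0.0222) = 0.9468.
x_n/x₀ = e^(−nδ) ≤ 0.2; take ln: n ≥ ln(1/0.2)/δ = 1.609/0.9468 = 1.700.
So 2 complete cycles are required.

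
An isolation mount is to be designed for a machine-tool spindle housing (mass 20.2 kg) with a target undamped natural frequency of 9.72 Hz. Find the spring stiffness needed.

75300 N/m

ω_n = 2πf_n = 2π × 9.72 = 61.07 rad/s.
k = m·ω_n² = 20.2 × 61.07² = 20.2 × 3730 = 75340 N/m.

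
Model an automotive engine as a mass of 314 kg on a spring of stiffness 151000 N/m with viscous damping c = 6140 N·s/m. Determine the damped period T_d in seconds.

ω_n = √(k/m) = √(151000/314) = 21.93 rad/s.
Critical damping c_c = 2√(k·m) = 2√(151000 × 314) = 13770 N·s/m, so ζ = c/c_c = 6140/13770 = 0.4458.
ω_d = ω_n√(1 − ζ²) = 21.93 × √(1 − 0.199) = 19.63 rad/s.
T_d = 2π/ω_d = 0.3201 s.

0.320 s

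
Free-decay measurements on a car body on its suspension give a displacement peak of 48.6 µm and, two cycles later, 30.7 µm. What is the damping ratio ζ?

0.0365

Logarithmic decrement δ = (1/n)·ln(x₀/x_n) = (1/2)·ln(48.6/30.7) = (1/2)·ln(1.583) = 0.2297.
ζ = δ/√(4π² + δ²) = 0.2297/√(39.48 + 0.0528) = 0.2297/6.287 = 0.03653.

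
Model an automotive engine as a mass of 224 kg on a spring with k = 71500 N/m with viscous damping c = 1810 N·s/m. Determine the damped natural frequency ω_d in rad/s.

17.4 rad/s

ω_n = √(k/m) = √(71500/224) = 17.87 rad/s.
Critical damping c_c = 2√(k·m) = 2√(71500 × 224) = 8004 N·s/m, so ζ = c/c_c = 1810/8004 = 0.2261.
ω_d = ω_n√(1 − ζ²) = 17.87 × √(1 − 0.0511) = 17.40 rad/s.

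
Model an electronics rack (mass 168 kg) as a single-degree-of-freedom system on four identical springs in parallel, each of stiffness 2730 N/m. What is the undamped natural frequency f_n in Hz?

1.28 Hz

Parallel springs add: k_eq = 4 × 2730 = 10920 N/m.
ω_n = √(k_eq/m) = √(10920/168) = √65.00 = 8.062 rad/s.
f_n = ω_n/(2π) = 8.062/6.283 = 1.283 Hz.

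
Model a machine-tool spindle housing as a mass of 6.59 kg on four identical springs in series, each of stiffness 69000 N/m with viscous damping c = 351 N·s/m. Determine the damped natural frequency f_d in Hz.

6.95 Hz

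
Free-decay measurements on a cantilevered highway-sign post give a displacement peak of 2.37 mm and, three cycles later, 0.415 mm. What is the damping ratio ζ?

Logarithmic decrement δ = (1/n)·ln(x₀/x_n) = (1/3)·ln(2.37/0.415) = (1/3)·ln(5.711) = 0.5808.
ζ = δ/√(4π² + δ²) = 0.5808/√(39.48 + 0.337) = 0.5808/6.310 = 0.09204.

0.0920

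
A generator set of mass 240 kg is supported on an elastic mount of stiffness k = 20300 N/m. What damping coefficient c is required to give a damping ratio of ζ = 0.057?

c_c = 2√(k·m) = 2√(20300 × 240) = 4415 N·s/m.
c = ζ·c_c = 0.057 × 4415 = 251.6 N·s/m.

252 N·s/m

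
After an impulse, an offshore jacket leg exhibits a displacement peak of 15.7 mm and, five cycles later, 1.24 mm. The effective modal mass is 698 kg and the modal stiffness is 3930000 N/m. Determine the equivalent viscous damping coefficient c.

Logarithmic decrement δ = (1/n)·ln(x₀/x_n) = (1/5)·ln(15.7/1.24) = (1/5)·ln(12.66) = 0.5077.
ζ = δ/√(4π² + δ²) = 0.5077/√(39.48 + 0.258) = 0.5077/6.304 = 0.08054.
c = ζ · 2√(km) = 0.08054 × 2√(3930000 × 698) = 0.08054 × 104700 = 8437 N·s/m.

8440 N·s/m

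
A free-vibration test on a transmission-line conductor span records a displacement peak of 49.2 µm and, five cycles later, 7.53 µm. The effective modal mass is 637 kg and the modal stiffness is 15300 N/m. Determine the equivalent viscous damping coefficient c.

372 N·s/m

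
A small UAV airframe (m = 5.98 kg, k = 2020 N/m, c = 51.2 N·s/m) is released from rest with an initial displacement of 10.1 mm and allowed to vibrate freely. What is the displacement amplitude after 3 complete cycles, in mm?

0.111 mm

ζ = c/(2√(km)) = 51.2/(2√(2020 × 5.98)) = 51.2/219.8 = 0.2329.
Logarithmic decrement δ = 2πζ/√(1 − ζ²) = 2π × 0.2329/√(1 − 0.0543) = 1.505.
After n cycles, x_n/x₀ = e^(−nδ), so x_3 = 10.1 × e^(−3 × 1.505) = 10.1 × 0.01095 = 0.1106 mm.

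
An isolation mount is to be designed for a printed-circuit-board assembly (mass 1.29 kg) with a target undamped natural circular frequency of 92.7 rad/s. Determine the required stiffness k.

11100 N/m

k = m·ω_n² = 1.29 × 92.70² = 1.29 × 8593 = 11090 N/m.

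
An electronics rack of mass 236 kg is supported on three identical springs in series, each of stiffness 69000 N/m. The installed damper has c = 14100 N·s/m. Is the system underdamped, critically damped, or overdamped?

overdamped

Series springs: 1/k_eq = 3/69000, so k_eq = 69000/3 = 23000 N/m.
c_c = 2√(k_eq·m) = 4660 N·s/m; ζ = c/c_c = 14100/4660 = 3.03.
Since ζ > 1 the system is overdamped.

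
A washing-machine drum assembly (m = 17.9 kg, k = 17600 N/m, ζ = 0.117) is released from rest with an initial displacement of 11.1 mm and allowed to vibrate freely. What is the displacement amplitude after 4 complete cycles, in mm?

Logarithmic decrement δ = 2πζ/√(1 − ζ²) = 2π × 0.1170/√(1 − 0.0137) = 0.7402.
After n cycles, x_n/x₀ = e^(−nδ), so x_4 = 11.1 × e^(−4 × 0.7402) = 11.1 × 0.05177 = 0.5747 mm.

0.575 mm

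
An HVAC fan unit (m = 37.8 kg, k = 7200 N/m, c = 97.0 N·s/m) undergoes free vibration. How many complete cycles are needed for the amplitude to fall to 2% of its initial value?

ζ = c/(2√(km)) = 97.0/(2√(7200 × 37.8)) = 97.0/1043 = 0.09297.
Logarithmic decrement δ = 2πζ/√(1 − ζ²) = 2π × 0.09297/√(1 − 0.00864) = 0.5867.
x_n/x₀ = e^(−nδ) ≤ 0.02; take ln: n ≥ ln(1/0.02)/δ = 3.912/0.5867 = 6.668.
So 7 complete cycles are required.

7 cycles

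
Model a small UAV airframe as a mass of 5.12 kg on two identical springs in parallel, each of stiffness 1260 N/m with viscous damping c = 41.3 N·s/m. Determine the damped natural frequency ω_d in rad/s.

21.8 rad/s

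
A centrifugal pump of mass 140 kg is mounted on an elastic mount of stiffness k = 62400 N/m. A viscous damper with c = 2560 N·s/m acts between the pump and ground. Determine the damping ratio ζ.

0.433

ω_n = √(k/m) = √(62400/140) = 21.11 rad/s.
Critical damping c_c = 2√(k·m) = 2√(62400 × 140) = 5911 N·s/m, so ζ = c/c_c = 2560/5911 = 0.4331.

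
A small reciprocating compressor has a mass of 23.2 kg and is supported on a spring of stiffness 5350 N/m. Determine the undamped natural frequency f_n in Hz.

2.42 Hz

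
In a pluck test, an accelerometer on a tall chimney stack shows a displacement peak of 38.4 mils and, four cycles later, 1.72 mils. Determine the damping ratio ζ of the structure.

Logarithmic decrement δ = (1/n)·ln(x₀/x_n) = (1/4)·ln(38.4/1.72) = (1/4)·ln(22.33) = 0.7764.
ζ = δ/√(4π² + δ²) = 0.7764/√(39.48 + 0.603) = 0.7764/6.331 = 0.1226.

0.123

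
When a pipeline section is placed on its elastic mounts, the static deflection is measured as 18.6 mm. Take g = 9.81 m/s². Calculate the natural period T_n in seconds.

ω_n = √(g/δ_st) = √(9.81/0.0186) = √527.4 = 22.97 rad/s.
T_n = 2π/ω_n = 6.283/22.97 = 0.2736 s.

0.274 s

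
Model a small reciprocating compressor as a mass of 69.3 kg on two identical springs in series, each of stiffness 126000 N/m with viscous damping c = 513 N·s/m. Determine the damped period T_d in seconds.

0.210 s

Series springs: 1/k_eq = 2/126000, so k_eq = 126000/2 = 63000 N/m.
ω_n = √(k_eq/m) = √(63000/69.3) = 30.15 rad/s.
Critical damping c_c = 2√(k_eq·m) = 2√(63000 × 69.3) = 4179 N·s/m, so ζ = c/c_c = 513/4179 = 0.1228.
ω_d = ω_n√(1 − ζ²) = 30.15 × √(1 − 0.0151) = 29.92 rad/s.
T_d = 2π/ω_d = 0.2100 s.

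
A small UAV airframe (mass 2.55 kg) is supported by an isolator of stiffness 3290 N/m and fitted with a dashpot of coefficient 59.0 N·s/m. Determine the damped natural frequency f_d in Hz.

ω_n = √(k/m) = √(3290/2.55) = 35.92 rad/s.
Critical damping c_c = 2√(k·m) = 2√(3290 × 2.55) = 183.2 N·s/m, so ζ = c/c_c = 59.0/183.2 = 0.3221.
ω_d = ω_n√(1 − ζ²) = 35.92 × √(1 − 0.104) = 34.01 rad/s.
f_d = ω_d/(2π) = 5.412 Hz.

5.41 Hz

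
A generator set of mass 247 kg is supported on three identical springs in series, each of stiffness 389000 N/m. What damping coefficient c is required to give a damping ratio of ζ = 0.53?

6000 N·s/m

Series springs: 1/k_eq = 3/389000, so k_eq = 389000/3 = 129700 N/m.
c_c = 2√(k_eq·m) = 2√(129700 × 247) = 11320 N·s/m.
c = ζ·c_c = 0.53 × 11320 = 5999 N·s/m.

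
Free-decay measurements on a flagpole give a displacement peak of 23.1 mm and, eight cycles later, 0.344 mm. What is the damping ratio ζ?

0.0834

Logarithmic decrement δ = (1/n)·ln(x₀/x_n) = (1/8)·ln(23.1/0.344) = (1/8)·ln(67.15) = 0.5259.
ζ = δ/√(4π² + δ²) = 0.5259/√(39.48 + 0.277) = 0.5259/6.305 = 0.08340.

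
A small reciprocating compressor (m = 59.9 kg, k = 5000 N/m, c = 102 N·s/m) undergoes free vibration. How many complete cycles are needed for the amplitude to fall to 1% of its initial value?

ζ = c/(2√(km)) = 102/(2√(5000 × 59.9)) = 102/1095 = 0.09319.
Logarithmic decrement δ = 2πζ/√(1 − ζ²) = 2π × 0.09319/√(1 − 0.00868) = 0.5881.
x_n/x₀ = e^(−nδ) ≤ 0.01; take ln: n ≥ ln(1/0.01)/δ = 4.605/0.5881 = 7.831.
So 8 complete cycles are required.

8 cycles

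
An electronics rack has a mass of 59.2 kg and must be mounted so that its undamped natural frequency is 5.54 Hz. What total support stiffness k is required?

ω_n = 2πf_n = 2π × 5.54 = 34.81 rad/s.
k = m·ω_n² = 59.2 × 34.81² = 59.2 × 1212 = 71730 N/m.

71700 N/m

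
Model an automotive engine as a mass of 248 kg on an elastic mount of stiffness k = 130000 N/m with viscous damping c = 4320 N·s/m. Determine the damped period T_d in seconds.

ω_n = √(k/m) = √(130000/248) = 22.90 rad/s.
Critical damping c_c = 2√(k·m) = 2√(130000 × 248) = 11360 N·s/m, so ζ = c/c_c = 4320/11360 = 0.3804.
ω_d = ω_n√(1 − ζ²) = 22.90 × √(1 − 0.145) = 21.17 rad/s.
T_d = 2π/ω_d = 0.2967 s.

0.297 s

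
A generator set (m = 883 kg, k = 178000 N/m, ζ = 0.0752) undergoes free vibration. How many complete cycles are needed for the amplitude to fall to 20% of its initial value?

4 cycles

Logarithmic decrement δ = 2πζ/√(1 − ζ²) = 2π × 0.07520/√(1 − 0.00566) = 0.4738.
x_n/x₀ = e^(−nδ) ≤ 0.2; take ln: n ≥ ln(1/0.2)/δ = 1.609/0.4738 = 3.397.
So 4 complete cycles are required.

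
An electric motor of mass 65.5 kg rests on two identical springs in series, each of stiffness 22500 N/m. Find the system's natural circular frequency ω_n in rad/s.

13.1 rad/s

Series springs: 1/k_eq = 2/22500, so k_eq = 22500/2 = 11250 N/m.
ω_n = √(k_eq/m) = √(11250/65.5) = √171.8 = 13.11 rad/s.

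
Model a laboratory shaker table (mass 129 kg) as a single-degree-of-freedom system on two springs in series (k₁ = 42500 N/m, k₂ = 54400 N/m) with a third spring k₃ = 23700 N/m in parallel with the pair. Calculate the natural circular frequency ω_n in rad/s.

Series pair: k_s = k₁k₂/(k₁+k₂) = (42500)(54400)/(42500 + 54400) = 23860 N/m. In parallel with k₃: k_eq = 23860 + 23700 = 47560 N/m.
ω_n = √(k_eq/m) = √(47560/129) = √368.7 = 19.20 rad/s.

19.2 rad/s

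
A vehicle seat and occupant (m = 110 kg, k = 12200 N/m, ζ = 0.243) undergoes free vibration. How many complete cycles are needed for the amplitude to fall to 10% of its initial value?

Logarithmic decrement δ = 2πζ/√(1 − ζ²) = 2π × 0.2430/√(1 − 0.0590) = 1.574.
x_n/x₀ = e^(−nδ) ≤ 0.1; take ln: n ≥ ln(1/0.1)/δ = 2.303/1.574 = 1.463.
So 2 complete cycles are required.

2 cycles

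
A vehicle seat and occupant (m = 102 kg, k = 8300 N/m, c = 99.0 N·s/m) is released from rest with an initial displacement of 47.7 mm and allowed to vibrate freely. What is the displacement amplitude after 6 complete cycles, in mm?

6.26 mm

ζ = c/(2√(km)) = 99.0/(2√(8300 × 102)) = 99.0/1840 = 0.05380.
Logarithmic decrement δ = 2πζ/√(1 − ζ²) = 2π × 0.05380/√(1 − 0.00289) = 0.3385.
After n cycles, x_n/x₀ = e^(−nδ), so x_6 = 47.7 × e^(−6 × 0.3385) = 47.7 × 0.1312 = 6.258 mm.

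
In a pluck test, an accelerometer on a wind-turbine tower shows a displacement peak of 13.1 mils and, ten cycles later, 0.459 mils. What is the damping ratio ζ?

0.0533

Logarithmic decrement δ = (1/n)·ln(x₀/x_n) = (1/10)·ln(13.1/0.459) = (1/10)·ln(28.54) = 0.3351.
ζ = δ/√(4π² + δ²) = 0.3351/√(39.48 + 0.112) = 0.3351/6.292 = 0.05326.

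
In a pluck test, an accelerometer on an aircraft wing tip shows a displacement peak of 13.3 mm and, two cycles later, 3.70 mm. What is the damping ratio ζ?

0.101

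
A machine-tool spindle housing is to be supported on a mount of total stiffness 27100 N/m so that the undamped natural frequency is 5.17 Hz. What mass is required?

ω_n = 2πf_n = 2π × 5.17 = 32.48 rad/s.
m = k/ω_n² = 27100/32.48² = 27100/1055 = 25.68 kg.

25.7 kg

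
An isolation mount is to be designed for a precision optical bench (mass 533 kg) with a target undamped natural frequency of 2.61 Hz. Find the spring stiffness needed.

ω_n = 2πf_n = 2π × 2.61 = 16.40 rad/s.
k = m·ω_n² = 533 × 16.40² = 533 × 268.9 = 143300 N/m.

143000 N/m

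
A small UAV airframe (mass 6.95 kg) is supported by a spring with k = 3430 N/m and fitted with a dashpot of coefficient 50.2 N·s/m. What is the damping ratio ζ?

0.163

ω_n = √(k/m) = √(3430/6.95) = 22.22 rad/s.
Critical damping c_c = 2√(k·m) = 2√(3430 × 6.95) = 308.8 N·s/m, so ζ = c/c_c = 50.2/308.8 = 0.1626.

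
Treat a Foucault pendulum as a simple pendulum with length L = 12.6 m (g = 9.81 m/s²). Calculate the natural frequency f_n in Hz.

0.140 Hz

For a simple pendulum ω_n = √(g/L) = √(9.81/12.6) = √0.7786 = 0.8824 rad/s.
f_n = ω_n/(2π) = 0.8824/6.283 = 0.1404 Hz.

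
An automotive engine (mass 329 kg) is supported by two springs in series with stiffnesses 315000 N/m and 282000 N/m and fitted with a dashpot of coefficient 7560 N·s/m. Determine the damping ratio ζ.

0.540

Series springs: 1/k_eq = 1/315000 + 1/282000 = 6.721×10^-6, so k_eq = 148800 N/m.
ω_n = √(k_eq/m) = √(148800/329) = 21.27 rad/s.
Critical damping c_c = 2√(k_eq·m) = 2√(148800 × 329) = 13990 N·s/m, so ζ = c/c_c = 7560/13990 = 0.5403.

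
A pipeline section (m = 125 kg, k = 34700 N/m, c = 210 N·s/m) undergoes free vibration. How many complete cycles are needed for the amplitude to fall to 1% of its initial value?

15 cycles

ζ = c/(2√(km)) = 210/(2√(34700 × 125)) = 210/4165 = 0.05042.
Logarithmic decrement δ = 2πζ/√(1 − ζ²) = 2π × 0.05042/√(1 − 0.00254) = 0.3172.
x_n/x₀ = e^(−nδ) ≤ 0.01; take ln: n ≥ ln(1/0.01)/δ = 4.605/0.3172 = 14.52.
So 15 complete cycles are required.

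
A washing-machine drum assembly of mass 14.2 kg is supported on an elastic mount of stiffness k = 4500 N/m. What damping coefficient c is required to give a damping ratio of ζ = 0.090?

45.5 N·s/m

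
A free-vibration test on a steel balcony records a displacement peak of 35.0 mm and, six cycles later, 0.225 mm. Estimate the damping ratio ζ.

0.133

Logarithmic decrement δ = (1/n)·ln(x₀/x_n) = (1/6)·ln(35.0/0.225) = (1/6)·ln(155.6) = 0.8412.
ζ = δ/√(4π² + δ²) = 0.8412/√(39.48 + 0.708) = 0.8412/6.339 = 0.1327.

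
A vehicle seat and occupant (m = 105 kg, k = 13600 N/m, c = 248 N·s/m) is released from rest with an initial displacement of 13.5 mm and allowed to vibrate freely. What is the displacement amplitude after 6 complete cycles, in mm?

0.264 mm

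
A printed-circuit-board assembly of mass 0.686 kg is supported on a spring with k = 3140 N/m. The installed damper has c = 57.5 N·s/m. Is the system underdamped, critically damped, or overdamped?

c_c = 2√(k·m) = 92.82 N·s/m; ζ = c/c_c = 57.5/92.82 = 0.619.
Since ζ < 1 the system is underdamped.

underdamped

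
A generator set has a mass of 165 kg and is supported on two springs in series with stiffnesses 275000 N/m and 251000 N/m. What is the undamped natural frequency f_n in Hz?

4.49 Hz

Series springs: 1/k_eq = 1/275000 + 1/251000 = 7.620×10^-6, so k_eq = 131200 N/m.
ω_n = √(k_eq/m) = √(131200/165) = √795.3 = 28.20 rad/s.
f_n = ω_n/(2π) = 28.20/6.283 = 4.488 Hz.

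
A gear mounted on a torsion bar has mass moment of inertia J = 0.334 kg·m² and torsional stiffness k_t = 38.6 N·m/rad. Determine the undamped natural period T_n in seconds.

0.584 s

ω_n = √(k_t/J) = √(38.6/0.334) = √115.6 = 10.75 rad/s.
T_n = 2π/ω_n = 6.283/10.75 = 0.5845 s.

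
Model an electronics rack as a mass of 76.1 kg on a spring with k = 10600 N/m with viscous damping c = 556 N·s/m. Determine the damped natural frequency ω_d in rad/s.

11.2 rad/s

ω_n = √(k/m) = √(10600/76.1) = 11.80 rad/s.
Critical damping c_c = 2√(k·m) = 2√(10600 × 76.1) = 1796 N·s/m, so ζ = c/c_c = 556/1796 = 0.3095.
ω_d = ω_n√(1 − ζ²) = 11.80 × √(1 − 0.0958) = 11.22 rad/s.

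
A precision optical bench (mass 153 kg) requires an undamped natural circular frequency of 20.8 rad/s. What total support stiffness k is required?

k = m·ω_n² = 153 × 20.80² = 153 × 432.6 = 66190 N/m.

66200 N/m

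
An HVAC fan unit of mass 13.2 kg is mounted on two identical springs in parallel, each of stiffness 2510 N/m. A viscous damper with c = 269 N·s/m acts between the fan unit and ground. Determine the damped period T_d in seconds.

Parallel springs add: k_eq = 2 × 2510 = 5020 N/m.
ω_n = √(k_eq/m) = √(5020/13.2) = 19.50 rad/s.
Critical damping c_c = 2√(k_eq·m) = 2√(5020 × 13.2) = 514.8 N·s/m, so ζ = c/c_c = 269/514.8 = 0.5225.
ω_d = ω_n√(1 − ζ²) = 19.50 × √(1 − 0.273) = 16.63 rad/s.
T_d = 2π/ω_d = 0.3779 s.

0.378 s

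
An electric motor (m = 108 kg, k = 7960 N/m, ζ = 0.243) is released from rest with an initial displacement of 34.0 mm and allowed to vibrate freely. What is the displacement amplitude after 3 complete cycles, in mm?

0.303 mm

Logarithmic decrement δ = 2πζ/√(1 − ζ²) = 2π × 0.2430/√(1 − 0.0590) = 1.574.
After n cycles, x_n/x₀ = e^(−nδ), so x_3 = 34.0 × e^(−3 × 1.574) = 34.0 × 0.008898 = 0.3025 mm.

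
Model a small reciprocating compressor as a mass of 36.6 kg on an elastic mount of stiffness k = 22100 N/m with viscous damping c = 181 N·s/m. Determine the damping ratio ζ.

ω_n = √(k/m) = √(22100/36.6) = 24.57 rad/s.
Critical damping c_c = 2√(k·m) = 2√(22100 × 36.6) = 1799 N·s/m, so ζ = c/c_c = 181/1799 = 0.1006.

0.101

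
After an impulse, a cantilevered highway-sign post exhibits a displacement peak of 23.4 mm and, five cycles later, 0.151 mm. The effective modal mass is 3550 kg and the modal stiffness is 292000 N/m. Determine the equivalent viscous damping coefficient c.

Logarithmic decrement δ = (1/n)·ln(x₀/x_n) = (1/5)·ln(23.4/0.151) = (1/5)·ln(155.0) = 1.009.
ζ = δ/√(4π² + δ²) = 1.009/√(39.48 + 1.02) = 1.009/6.364 = 0.1585.
c = ζ · 2√(km) = 0.1585 × 2√(292000 × 3550) = 0.1585 × 64390 = 10210 N·s/m.

10200 N·s/m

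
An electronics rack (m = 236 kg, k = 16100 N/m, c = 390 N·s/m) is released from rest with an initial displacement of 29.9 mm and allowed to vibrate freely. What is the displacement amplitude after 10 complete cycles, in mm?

0.0540 mm

ζ = c/(2√(km)) = 390/(2√(16100 × 236)) = 390/3899 = 0.1000.
Logarithmic decrement δ = 2πζ/√(1 − ζ²) = 2π × 0.1000/√(1 − 0.0100) = 0.6317.
After n cycles, x_n/x₀ = e^(−nδ), so x_10 = 29.9 × e^(−10 × 0.6317) = 29.9 × 0.001805 = 0.05397 mm.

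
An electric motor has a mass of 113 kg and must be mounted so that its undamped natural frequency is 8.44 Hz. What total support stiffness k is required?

ω_n = 2πf_n = 2π × 8.44 = 53.03 rad/s.
k = m·ω_n² = 113 × 53.03² = 113 × 2812 = 317800 N/m.

318000 N/m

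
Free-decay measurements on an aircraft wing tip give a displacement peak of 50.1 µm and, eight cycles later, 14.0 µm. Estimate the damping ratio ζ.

0.0254

Logarithmic decrement δ = (1/n)·ln(x₀/x_n) = (1/8)·ln(50.1/14.0) = (1/8)·ln(3.579) = 0.1594.
ζ = δ/√(4π² + δ²) = 0.1594/√(39.48 + 0.0254) = 0.1594/6.285 = 0.02536.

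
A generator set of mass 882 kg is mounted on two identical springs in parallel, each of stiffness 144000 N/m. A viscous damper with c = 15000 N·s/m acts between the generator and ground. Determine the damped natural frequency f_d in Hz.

2.54 Hz

Parallel springs add: k_eq = 2 × 144000 = 288000 N/m.
ω_n = √(k_eq/m) = √(288000/882) = 18.07 rad/s.
Critical damping c_c = 2√(k_eq·m) = 2√(288000 × 882) = 31880 N·s/m, so ζ = c/c_c = 15000/31880 = 0.4706.
ω_d = ω_n√(1 − ζ²) = 18.07 × √(1 − 0.221) = 15.94 rad/s.
f_d = ω_d/(2π) = 2.538 Hz.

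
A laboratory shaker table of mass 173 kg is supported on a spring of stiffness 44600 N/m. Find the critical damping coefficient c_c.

c_c = 2√(k·m) = 2√(44600 × 173) = 2 × 2778 = 5555 N·s/m.

5560 N·s/m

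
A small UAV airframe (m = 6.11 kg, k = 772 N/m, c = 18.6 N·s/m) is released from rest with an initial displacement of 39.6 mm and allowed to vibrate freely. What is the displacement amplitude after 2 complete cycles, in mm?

ζ = c/(2√(km)) = 18.6/(2√(772 × 6.11)) = 18.6/137.4 = 0.1354.
Logarithmic decrement δ = 2πζ/√(1 − ζ²) = 2π × 0.1354/√(1 − 0.0183) = 0.8587.
After n cycles, x_n/x₀ = e^(−nδ), so x_2 = 39.6 × e^(−2 × 0.8587) = 39.6 × 0.1795 = 7.109 mm.

7.11 mm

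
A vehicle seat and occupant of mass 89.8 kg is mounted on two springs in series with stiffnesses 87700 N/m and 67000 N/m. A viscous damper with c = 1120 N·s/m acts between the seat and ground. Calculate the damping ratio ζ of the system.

0.303

Series springs: 1/k_eq = 1/87700 + 1/67000 = 2.633×10^-5, so k_eq = 37980 N/m.
ω_n = √(k_eq/m) = √(37980/89.8) = 20.57 rad/s.
Critical damping c_c = 2√(k_eq·m) = 2√(37980 × 89.8) = 3694 N·s/m, so ζ = c/c_c = 1120/3694 = 0.3032.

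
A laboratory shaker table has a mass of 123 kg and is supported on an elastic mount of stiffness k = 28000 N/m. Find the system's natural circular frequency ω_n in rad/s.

15.1 rad/s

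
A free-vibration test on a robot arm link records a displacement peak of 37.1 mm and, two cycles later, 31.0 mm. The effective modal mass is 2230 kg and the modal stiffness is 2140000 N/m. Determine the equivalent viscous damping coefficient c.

Logarithmic decrement δ = (1/n)·ln(x₀/x_n) = (1/2)·ln(37.1/31.0) = (1/2)·ln(1.197) = 0.08981.
ζ = δ/√(4π² + δ²) = 0.08981/√(39.48 + 0.00807) = 0.08981/6.284 = 0.01429.
c = ζ · 2√(km) = 0.01429 × 2√(2140000 × 2230) = 0.01429 × 138200 = 1975 N·s/m.

1970 N·s/m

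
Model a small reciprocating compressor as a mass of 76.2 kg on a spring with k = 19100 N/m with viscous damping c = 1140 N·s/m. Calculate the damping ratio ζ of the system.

ω_n = √(k/m) = √(19100/76.2) = 15.83 rad/s.
Critical damping c_c = 2√(k·m) = 2√(19100 × 76.2) = 2413 N·s/m, so ζ = c/c_c = 1140/2413 = 0.4725.

0.472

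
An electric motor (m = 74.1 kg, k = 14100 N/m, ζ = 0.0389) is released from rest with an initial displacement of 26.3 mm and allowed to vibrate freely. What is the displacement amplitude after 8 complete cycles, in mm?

Logarithmic decrement δ = 2πζ/√(1 − ζ²) = 2π × 0.03890/√(1 − 0.00151) = 0.2446.
After n cycles, x_n/x₀ = e^(−nδ), so x_8 = 26.3 × e^(−8 × 0.2446) = 26.3 × 0.1413 = 3.716 mm.

3.72 mm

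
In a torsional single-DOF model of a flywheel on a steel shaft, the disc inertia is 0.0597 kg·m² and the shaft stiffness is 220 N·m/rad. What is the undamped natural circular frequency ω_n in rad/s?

ω_n = √(k_t/J) = √(220/0.0597) = √3685 = 60.70 rad/s.

60.7 rad/s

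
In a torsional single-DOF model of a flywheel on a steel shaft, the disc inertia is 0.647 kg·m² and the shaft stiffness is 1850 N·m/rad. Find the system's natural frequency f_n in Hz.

ω_n = √(k_t/J) = √(1850/0.647) = √2859 = 53.47 rad/s.
f_n = ω_n/(2π) = 53.47/6.283 = 8.510 Hz.

8.51 Hz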